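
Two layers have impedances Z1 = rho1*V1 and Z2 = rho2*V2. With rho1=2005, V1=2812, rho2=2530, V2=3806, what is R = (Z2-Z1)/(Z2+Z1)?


Z1 = 2005 * 2812 = 5638060
Z2 = 2530 * 3806 = 9629180
R = (9629180 - 5638060) / (9629180 + 5638060) = 3991120 / 15267240 = 0.2614

0.2614


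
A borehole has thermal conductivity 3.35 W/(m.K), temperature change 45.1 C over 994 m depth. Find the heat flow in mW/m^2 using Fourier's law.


q = k * dT / dz * 1000
= 3.35 * 45.1 / 994 * 1000
= 0.151997 * 1000
= 151.997 mW/m^2

151.997


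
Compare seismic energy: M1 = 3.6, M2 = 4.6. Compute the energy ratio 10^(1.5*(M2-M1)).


M2 - M1 = 4.6 - 3.6 = 1.0
1.5 * 1.0 = 1.5
ratio = 10^1.5 = 31.62

31.62


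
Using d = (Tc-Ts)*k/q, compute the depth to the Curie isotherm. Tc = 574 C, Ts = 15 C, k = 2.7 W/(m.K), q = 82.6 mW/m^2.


T_Curie - T_surf = 574 - 15 = 559 C
Convert q to W/m^2: 82.6 mW/m^2 = 0.0826 W/m^2
d = 559 * 2.7 / 0.0826 = 18272.4 m

18272.4


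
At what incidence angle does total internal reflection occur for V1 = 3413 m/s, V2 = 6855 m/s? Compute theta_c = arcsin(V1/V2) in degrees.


V1/V2 = 3413/6855 = 0.497885
theta_c = arcsin(0.497885) = 29.8602 degrees

29.8602


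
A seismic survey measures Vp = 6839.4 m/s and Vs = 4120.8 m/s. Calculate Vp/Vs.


Vp/Vs = 6839.4 / 4120.8
= 1.6597

1.6597


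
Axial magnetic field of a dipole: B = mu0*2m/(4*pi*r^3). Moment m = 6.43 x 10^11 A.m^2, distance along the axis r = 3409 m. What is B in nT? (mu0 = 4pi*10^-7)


m = 6.43 x 10^11 = 643000000000 A.m^2
2m = 1286000000000 A.m^2
r^3 = 3409^3 = 39616946929
B = (4pi*10^-7) * 1286000000000 / (4*pi * 39616946929) * 1e9
= 1616035.261007 / 497841237719.21 * 1e9
= 3246.0856 nT

3246.0856


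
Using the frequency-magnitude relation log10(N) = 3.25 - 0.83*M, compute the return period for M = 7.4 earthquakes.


log10(N) = 3.25 - 0.83*7.4 = -2.892
N = 10^-2.892 = 0.001282
T = 1/N = 1/0.001282 = 779.8301 years

779.8301


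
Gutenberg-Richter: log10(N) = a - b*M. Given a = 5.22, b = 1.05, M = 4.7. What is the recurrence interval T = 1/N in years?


log10(N) = 5.22 - 1.05*4.7 = 0.285
N = 10^0.285 = 1.927525
T = 1/N = 1/1.927525 = 0.5188 years

0.5188


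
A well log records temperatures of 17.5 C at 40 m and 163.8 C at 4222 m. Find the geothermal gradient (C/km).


dT = 163.8 - 17.5 = 146.3 C
dz = 4222 - 40 = 4182 m
gradient = dT/dz * 1000 = 146.3/4182 * 1000 = 34.9833 C/km

34.9833


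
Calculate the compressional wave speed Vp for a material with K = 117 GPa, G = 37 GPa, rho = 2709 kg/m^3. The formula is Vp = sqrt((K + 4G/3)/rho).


First compute the effective modulus:
K + 4G/3 = 117e9 + 4*37e9/3 = 166333333333.33 Pa
Then divide by density:
166333333333.33 / 2709 = 61400270.7026 Pa/(kg/m^3)
Take the square root:
Vp = sqrt(61400270.7026) = 7835.83 m/s

7835.83


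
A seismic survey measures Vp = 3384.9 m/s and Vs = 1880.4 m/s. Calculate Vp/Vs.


Vp/Vs = 3384.9 / 1880.4
= 1.8001

1.8001


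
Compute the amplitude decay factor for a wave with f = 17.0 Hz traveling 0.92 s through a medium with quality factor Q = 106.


pi*f*t/Q = pi*17.0*0.92/106 = 0.463533
A/A0 = exp(-0.463533) = 0.629057

0.629057


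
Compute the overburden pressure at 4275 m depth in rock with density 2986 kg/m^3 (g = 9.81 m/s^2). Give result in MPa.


P = rho * g * z / 1e6
= 2986 * 9.81 * 4275 / 1e6
= 125226121.5 / 1e6
= 125.2261 MPa

125.2261


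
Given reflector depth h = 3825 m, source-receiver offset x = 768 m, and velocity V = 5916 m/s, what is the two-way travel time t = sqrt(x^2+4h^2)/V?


x^2 + 4h^2 = 768^2 + 4*3825^2 = 589824 + 58522500 = 59112324
sqrt(59112324) = 7688.4539
t = 7688.4539 / 5916 = 1.2996 s

1.2996


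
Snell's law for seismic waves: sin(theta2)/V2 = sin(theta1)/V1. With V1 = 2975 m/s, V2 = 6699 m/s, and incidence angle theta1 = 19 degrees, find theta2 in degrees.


sin(theta1) = sin(19 deg) = 0.325568
sin(theta2) = V2/V1 * sin(theta1) = 6699/2975 * 0.325568 = 0.733103
theta2 = arcsin(0.733103) = 47.1472 degrees

47.1472


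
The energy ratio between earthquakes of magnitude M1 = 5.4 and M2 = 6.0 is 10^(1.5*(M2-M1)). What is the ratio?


M2 - M1 = 6.0 - 5.4 = 0.6
1.5 * 0.6 = 0.9
ratio = 10^0.9 = 7.94

7.94


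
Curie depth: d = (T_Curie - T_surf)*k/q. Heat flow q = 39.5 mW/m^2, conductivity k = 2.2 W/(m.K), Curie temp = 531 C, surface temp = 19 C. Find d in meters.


T_Curie - T_surf = 531 - 19 = 512 C
Convert q to W/m^2: 39.5 mW/m^2 = 0.0395 W/m^2
d = 512 * 2.2 / 0.0395 = 28516.46 m

28516.46


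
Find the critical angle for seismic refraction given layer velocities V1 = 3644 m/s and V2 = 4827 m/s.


V1/V2 = 3644/4827 = 0.75492
theta_c = arcsin(0.75492) = 49.0184 degrees

49.0184


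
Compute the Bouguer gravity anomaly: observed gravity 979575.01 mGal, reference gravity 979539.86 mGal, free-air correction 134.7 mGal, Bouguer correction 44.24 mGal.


BA = g_obs - g_ref + FAC - BC
= 979575.01 - 979539.86 + 134.7 - 44.24
= 125.61 mGal

125.61


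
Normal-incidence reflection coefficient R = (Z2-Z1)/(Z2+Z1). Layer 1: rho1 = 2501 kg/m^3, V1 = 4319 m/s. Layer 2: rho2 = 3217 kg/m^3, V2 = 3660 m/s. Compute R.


Z1 = 2501 * 4319 = 10801819
Z2 = 3217 * 3660 = 11774220
R = (11774220 - 10801819) / (11774220 + 10801819) = 972401 / 22576039 = 0.0431

0.0431


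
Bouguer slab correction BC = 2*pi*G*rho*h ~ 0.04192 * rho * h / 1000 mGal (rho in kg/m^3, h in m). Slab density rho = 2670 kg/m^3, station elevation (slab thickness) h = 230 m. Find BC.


BC = 0.04192 * rho * h / 1000
= 0.04192 * 2670 * 230 / 1000
= 25.7431 mGal

25.7431


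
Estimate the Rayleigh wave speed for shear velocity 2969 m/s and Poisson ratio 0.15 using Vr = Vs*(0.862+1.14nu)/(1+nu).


Numerator factor = 0.862 + 1.14*0.15 = 1.033
Denominator = 1 + 0.15 = 1.15
Vr = 2969 * 1.033 / 1.15 = 2666.94 m/s

2666.94


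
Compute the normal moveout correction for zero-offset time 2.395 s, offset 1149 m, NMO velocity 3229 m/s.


x/Vnmo = 1149/3229 = 0.355838
(x/Vnmo)^2 = 0.12662
t0^2 = 5.736025
sqrt(5.736025 + 0.12662) = 2.42129
dt = 2.42129 - 2.395 = 0.02629

0.02629


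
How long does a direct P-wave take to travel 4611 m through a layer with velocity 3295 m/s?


t = x / V
= 4611 / 3295
= 1.3994 s

1.3994


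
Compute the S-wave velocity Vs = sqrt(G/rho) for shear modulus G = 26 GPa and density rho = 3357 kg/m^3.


Convert G to Pa: G = 26e9 Pa
Compute G/rho = 26e9 / 3357 = 7745010.426
Vs = sqrt(7745010.426) = 2782.99 m/s

2782.99


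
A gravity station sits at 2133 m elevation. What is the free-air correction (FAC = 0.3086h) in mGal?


FAC = 0.3086 * h
= 0.3086 * 2133
= 658.2438 mGal

658.2438


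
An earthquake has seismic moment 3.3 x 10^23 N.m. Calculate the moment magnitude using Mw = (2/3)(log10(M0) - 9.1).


log10(M0) = log10(3.3 x 10^23) = 23.5185
Mw = 2/3 * (23.5185 - 9.1)
= 2/3 * 14.4185
= 9.61

9.61


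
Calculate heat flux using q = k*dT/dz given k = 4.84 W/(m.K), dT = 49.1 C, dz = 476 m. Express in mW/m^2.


q = k * dT / dz * 1000
= 4.84 * 49.1 / 476 * 1000
= 0.499252 * 1000
= 499.2521 mW/m^2

499.2521


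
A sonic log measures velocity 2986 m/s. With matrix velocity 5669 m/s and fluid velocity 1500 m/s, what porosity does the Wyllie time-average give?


1/V - 1/Vm = 1/2986 - 1/5669 = 0.0001585
1/Vf - 1/Vm = 1/1500 - 1/5669 = 0.00049027
phi = 0.0001585 / 0.00049027 = 0.3233

0.3233


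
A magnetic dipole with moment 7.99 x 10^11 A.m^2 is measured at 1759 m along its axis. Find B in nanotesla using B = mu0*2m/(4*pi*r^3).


m = 7.99 x 10^11 = 799000000000 A.m^2
2m = 1598000000000 A.m^2
r^3 = 1759^3 = 5442488479
B = (4pi*10^-7) * 1598000000000 / (4*pi * 5442488479) * 1e9
= 2008106.024175 / 68392327291.49 * 1e9
= 29361.5688 nT

29361.5688


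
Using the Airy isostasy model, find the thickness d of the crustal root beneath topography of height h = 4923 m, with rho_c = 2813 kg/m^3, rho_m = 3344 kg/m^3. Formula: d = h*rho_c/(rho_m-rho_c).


rho_m - rho_c = 3344 - 2813 = 531
d = 4923 * 2813 / 531
= 13848399 / 531
= 26079.85 m

26079.85


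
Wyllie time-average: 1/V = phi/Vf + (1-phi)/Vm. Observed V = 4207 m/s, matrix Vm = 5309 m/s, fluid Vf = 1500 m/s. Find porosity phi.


1/V - 1/Vm = 1/4207 - 1/5309 = 4.934e-05
1/Vf - 1/Vm = 1/1500 - 1/5309 = 0.00047831
phi = 4.934e-05 / 0.00047831 = 0.1032

0.1032


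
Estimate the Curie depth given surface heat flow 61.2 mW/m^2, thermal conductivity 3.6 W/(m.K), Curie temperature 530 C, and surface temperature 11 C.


T_Curie - T_surf = 530 - 11 = 519 C
Convert q to W/m^2: 61.2 mW/m^2 = 0.0612 W/m^2
d = 519 * 3.6 / 0.0612 = 30529.41 m

30529.41


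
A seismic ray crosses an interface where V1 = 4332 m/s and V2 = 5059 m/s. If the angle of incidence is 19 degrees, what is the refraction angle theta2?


sin(theta1) = sin(19 deg) = 0.325568
sin(theta2) = V2/V1 * sin(theta1) = 5059/4332 * 0.325568 = 0.380205
theta2 = arcsin(0.380205) = 22.3464 degrees

22.3464


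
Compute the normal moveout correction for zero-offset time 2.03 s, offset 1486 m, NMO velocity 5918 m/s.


x/Vnmo = 1486/5918 = 0.251098
(x/Vnmo)^2 = 0.06305
t0^2 = 4.1209
sqrt(4.1209 + 0.06305) = 2.045471
dt = 2.045471 - 2.03 = 0.015471

0.015471


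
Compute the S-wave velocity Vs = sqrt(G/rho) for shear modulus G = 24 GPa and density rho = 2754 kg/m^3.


Convert G to Pa: G = 24e9 Pa
Compute G/rho = 24e9 / 2754 = 8714596.9499
Vs = sqrt(8714596.9499) = 2952.05 m/s

2952.05


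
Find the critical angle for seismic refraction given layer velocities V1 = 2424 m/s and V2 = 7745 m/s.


V1/V2 = 2424/7745 = 0.312976
theta_c = arcsin(0.312976) = 18.2387 degrees

18.2387


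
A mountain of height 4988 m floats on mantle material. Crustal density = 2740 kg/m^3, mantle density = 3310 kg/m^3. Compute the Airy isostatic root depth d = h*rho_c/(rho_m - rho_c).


rho_m - rho_c = 3310 - 2740 = 570
d = 4988 * 2740 / 570
= 13667120 / 570
= 23977.4 m

23977.4


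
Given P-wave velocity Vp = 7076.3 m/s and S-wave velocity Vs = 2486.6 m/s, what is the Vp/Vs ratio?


Vp/Vs = 7076.3 / 2486.6
= 2.8458

2.8458


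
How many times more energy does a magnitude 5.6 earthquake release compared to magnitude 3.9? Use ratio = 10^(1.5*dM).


M2 - M1 = 5.6 - 3.9 = 1.7
1.5 * 1.7 = 2.55
ratio = 10^2.55 = 354.81

354.81


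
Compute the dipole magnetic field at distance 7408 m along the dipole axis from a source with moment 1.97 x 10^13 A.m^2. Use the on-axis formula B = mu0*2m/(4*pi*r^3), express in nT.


m = 1.97 x 10^13 = 19700000000000 A.m^2
2m = 39400000000000 A.m^2
r^3 = 7408^3 = 406539661312
B = (4pi*10^-7) * 39400000000000 / (4*pi * 406539661312) * 1e9
= 49511500.220575 / 5108728053482.65 * 1e9
= 9691.5513 nT

9691.5513


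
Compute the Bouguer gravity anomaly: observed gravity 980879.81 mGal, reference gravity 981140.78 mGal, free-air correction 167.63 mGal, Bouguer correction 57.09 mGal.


BA = g_obs - g_ref + FAC - BC
= 980879.81 - 981140.78 + 167.63 - 57.09
= -150.43 mGal

-150.43


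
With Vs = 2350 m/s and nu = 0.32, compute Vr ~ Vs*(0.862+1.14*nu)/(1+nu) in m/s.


Numerator factor = 0.862 + 1.14*0.32 = 1.2268
Denominator = 1 + 0.32 = 1.32
Vr = 2350 * 1.2268 / 1.32 = 2184.08 m/s

2184.08


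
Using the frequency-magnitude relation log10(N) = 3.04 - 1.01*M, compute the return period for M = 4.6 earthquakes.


log10(N) = 3.04 - 1.01*4.6 = -1.606
N = 10^-1.606 = 0.024774
T = 1/N = 1/0.024774 = 40.3645 years

40.3645


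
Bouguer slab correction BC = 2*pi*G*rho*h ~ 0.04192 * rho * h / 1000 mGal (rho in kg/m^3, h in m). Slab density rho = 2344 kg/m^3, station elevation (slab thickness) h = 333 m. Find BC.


BC = 0.04192 * rho * h / 1000
= 0.04192 * 2344 * 333 / 1000
= 32.7207 mGal

32.7207


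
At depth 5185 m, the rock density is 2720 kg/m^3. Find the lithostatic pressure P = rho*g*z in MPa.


P = rho * g * z / 1e6
= 2720 * 9.81 * 5185 / 1e6
= 138352392.0 / 1e6
= 138.3524 MPa

138.3524


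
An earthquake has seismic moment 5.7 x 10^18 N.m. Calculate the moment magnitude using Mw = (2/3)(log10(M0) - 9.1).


log10(M0) = log10(5.7 x 10^18) = 18.7559
Mw = 2/3 * (18.7559 - 9.1)
= 2/3 * 9.6559
= 6.44

6.44


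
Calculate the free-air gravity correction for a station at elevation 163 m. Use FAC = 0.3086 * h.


FAC = 0.3086 * h
= 0.3086 * 163
= 50.3018 mGal

50.3018


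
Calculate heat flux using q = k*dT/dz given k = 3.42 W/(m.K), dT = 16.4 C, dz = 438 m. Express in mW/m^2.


q = k * dT / dz * 1000
= 3.42 * 16.4 / 438 * 1000
= 0.128055 * 1000
= 128.0548 mW/m^2

128.0548


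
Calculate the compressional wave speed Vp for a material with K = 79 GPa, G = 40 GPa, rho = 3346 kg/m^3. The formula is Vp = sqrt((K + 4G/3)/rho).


First compute the effective modulus:
K + 4G/3 = 79e9 + 4*40e9/3 = 132333333333.33 Pa
Then divide by density:
132333333333.33 / 3346 = 39549711.0978 Pa/(kg/m^3)
Take the square root:
Vp = sqrt(39549711.0978) = 6288.86 m/s

6288.86


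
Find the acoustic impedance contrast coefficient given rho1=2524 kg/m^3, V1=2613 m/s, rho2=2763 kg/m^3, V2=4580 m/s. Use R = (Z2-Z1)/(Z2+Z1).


Z1 = 2524 * 2613 = 6595212
Z2 = 2763 * 4580 = 12654540
R = (12654540 - 6595212) / (12654540 + 6595212) = 6059328 / 19249752 = 0.3148

0.3148


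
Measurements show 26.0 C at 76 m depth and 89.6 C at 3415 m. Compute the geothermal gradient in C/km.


dT = 89.6 - 26.0 = 63.6 C
dz = 3415 - 76 = 3339 m
gradient = dT/dz * 1000 = 63.6/3339 * 1000 = 19.0476 C/km

19.0476


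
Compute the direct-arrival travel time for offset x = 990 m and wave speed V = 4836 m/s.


t = x / V
= 990 / 4836
= 0.2047 s

0.2047


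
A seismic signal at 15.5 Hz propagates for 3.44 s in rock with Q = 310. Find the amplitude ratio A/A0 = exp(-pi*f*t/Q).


pi*f*t/Q = pi*15.5*3.44/310 = 0.540354
A/A0 = exp(-0.540354) = 0.582542

0.582542


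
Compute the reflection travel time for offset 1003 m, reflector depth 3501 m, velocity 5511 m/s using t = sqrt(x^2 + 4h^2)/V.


x^2 + 4h^2 = 1003^2 + 4*3501^2 = 1006009 + 49028004 = 50034013
sqrt(50034013) = 7073.4725
t = 7073.4725 / 5511 = 1.2835 s

1.2835


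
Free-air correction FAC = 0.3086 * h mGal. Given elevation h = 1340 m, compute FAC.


FAC = 0.3086 * h
= 0.3086 * 1340
= 413.524 mGal

413.524


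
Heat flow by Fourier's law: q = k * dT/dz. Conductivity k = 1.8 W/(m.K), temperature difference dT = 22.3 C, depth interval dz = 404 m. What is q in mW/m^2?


q = k * dT / dz * 1000
= 1.8 * 22.3 / 404 * 1000
= 0.099356 * 1000
= 99.3564 mW/m^2

99.3564


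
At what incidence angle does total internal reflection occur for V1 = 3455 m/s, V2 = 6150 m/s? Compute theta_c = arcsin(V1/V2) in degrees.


V1/V2 = 3455/6150 = 0.561789
theta_c = arcsin(0.561789) = 34.1796 degrees

34.1796


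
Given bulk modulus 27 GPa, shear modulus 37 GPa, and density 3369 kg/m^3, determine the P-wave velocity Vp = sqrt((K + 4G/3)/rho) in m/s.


First compute the effective modulus:
K + 4G/3 = 27e9 + 4*37e9/3 = 76333333333.33 Pa
Then divide by density:
76333333333.33 / 3369 = 22657564.0645 Pa/(kg/m^3)
Take the square root:
Vp = sqrt(22657564.0645) = 4760.0 m/s

4760.0


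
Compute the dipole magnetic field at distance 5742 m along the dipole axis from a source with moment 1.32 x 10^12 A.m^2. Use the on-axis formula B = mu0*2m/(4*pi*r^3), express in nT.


m = 1.32 x 10^12 = 1320000000000 A.m^2
2m = 2640000000000 A.m^2
r^3 = 5742^3 = 189316978488
B = (4pi*10^-7) * 2640000000000 / (4*pi * 189316978488) * 1e9
= 3317521.842191 / 2379027315270.87 * 1e9
= 1394.4867 nT

1394.4867


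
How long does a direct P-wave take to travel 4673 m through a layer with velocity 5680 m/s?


t = x / V
= 4673 / 5680
= 0.8227 s

0.8227


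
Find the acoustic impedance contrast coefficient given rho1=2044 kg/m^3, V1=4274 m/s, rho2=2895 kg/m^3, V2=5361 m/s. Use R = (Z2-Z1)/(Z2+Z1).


Z1 = 2044 * 4274 = 8736056
Z2 = 2895 * 5361 = 15520095
R = (15520095 - 8736056) / (15520095 + 8736056) = 6784039 / 24256151 = 0.2797

0.2797


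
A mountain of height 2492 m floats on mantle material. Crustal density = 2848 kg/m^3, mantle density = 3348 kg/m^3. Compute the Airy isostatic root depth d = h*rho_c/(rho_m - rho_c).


rho_m - rho_c = 3348 - 2848 = 500
d = 2492 * 2848 / 500
= 7097216 / 500
= 14194.43 m

14194.43


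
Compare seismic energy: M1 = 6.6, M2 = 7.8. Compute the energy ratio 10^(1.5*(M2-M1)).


M2 - M1 = 7.8 - 6.6 = 1.2
1.5 * 1.2 = 1.8
ratio = 10^1.8 = 63.1

63.1


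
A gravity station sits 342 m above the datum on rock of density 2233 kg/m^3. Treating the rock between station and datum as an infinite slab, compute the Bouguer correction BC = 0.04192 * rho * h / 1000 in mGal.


BC = 0.04192 * rho * h / 1000
= 0.04192 * 2233 * 342 / 1000
= 32.0137 mGal

32.0137


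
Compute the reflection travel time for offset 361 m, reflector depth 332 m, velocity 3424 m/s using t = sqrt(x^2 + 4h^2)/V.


x^2 + 4h^2 = 361^2 + 4*332^2 = 130321 + 440896 = 571217
sqrt(571217) = 755.789
t = 755.789 / 3424 = 0.2207 s

0.2207


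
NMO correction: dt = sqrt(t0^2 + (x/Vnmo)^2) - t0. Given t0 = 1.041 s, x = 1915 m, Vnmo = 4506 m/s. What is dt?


x/Vnmo = 1915/4506 = 0.424989
(x/Vnmo)^2 = 0.180616
t0^2 = 1.083681
sqrt(1.083681 + 0.180616) = 1.124409
dt = 1.124409 - 1.041 = 0.083409

0.083409


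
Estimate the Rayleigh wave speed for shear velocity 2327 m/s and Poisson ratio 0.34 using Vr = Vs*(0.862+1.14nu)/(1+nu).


Numerator factor = 0.862 + 1.14*0.34 = 1.2496
Denominator = 1 + 0.34 = 1.34
Vr = 2327 * 1.2496 / 1.34 = 2170.01 m/s

2170.01


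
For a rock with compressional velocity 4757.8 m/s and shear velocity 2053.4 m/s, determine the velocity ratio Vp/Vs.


Vp/Vs = 4757.8 / 2053.4
= 2.317

2.317


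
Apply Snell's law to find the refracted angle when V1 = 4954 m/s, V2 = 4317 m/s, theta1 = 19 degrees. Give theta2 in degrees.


sin(theta1) = sin(19 deg) = 0.325568
sin(theta2) = V2/V1 * sin(theta1) = 4317/4954 * 0.325568 = 0.283706
theta2 = arcsin(0.283706) = 16.4815 degrees

16.4815


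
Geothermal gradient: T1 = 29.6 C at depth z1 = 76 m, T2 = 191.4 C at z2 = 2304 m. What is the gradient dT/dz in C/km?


dT = 191.4 - 29.6 = 161.8 C
dz = 2304 - 76 = 2228 m
gradient = dT/dz * 1000 = 161.8/2228 * 1000 = 72.6212 C/km

72.6212


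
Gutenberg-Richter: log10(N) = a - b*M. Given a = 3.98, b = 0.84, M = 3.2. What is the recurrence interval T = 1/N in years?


log10(N) = 3.98 - 0.84*3.2 = 1.292
N = 10^1.292 = 19.588447
T = 1/N = 1/19.588447 = 0.0511 years

0.0511


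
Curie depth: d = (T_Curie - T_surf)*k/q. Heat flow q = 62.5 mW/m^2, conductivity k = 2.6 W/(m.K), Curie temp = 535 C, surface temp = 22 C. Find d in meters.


T_Curie - T_surf = 535 - 22 = 513 C
Convert q to W/m^2: 62.5 mW/m^2 = 0.0625 W/m^2
d = 513 * 2.6 / 0.0625 = 21340.8 m

21340.8


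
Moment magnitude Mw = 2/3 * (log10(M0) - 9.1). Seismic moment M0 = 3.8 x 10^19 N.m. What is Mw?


log10(M0) = log10(3.8 x 10^19) = 19.5798
Mw = 2/3 * (19.5798 - 9.1)
= 2/3 * 10.4798
= 6.99

6.99


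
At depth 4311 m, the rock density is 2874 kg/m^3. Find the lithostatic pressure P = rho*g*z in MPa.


P = rho * g * z / 1e6
= 2874 * 9.81 * 4311 / 1e6
= 121544075.34 / 1e6
= 121.5441 MPa

121.5441


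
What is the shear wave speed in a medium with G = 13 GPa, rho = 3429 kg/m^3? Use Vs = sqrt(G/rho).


Convert G to Pa: G = 13e9 Pa
Compute G/rho = 13e9 / 3429 = 3791192.7676
Vs = sqrt(3791192.7676) = 1947.1 m/s

1947.1


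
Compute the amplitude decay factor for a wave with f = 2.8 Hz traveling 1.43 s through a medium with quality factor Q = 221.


pi*f*t/Q = pi*2.8*1.43/221 = 0.056918
A/A0 = exp(-0.056918) = 0.944671

0.944671


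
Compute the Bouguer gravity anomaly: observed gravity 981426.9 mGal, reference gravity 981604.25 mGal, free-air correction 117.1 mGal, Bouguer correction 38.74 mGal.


BA = g_obs - g_ref + FAC - BC
= 981426.9 - 981604.25 + 117.1 - 38.74
= -98.99 mGal

-98.99


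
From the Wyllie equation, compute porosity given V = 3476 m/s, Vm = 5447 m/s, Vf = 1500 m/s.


1/V - 1/Vm = 1/3476 - 1/5447 = 0.0001041
1/Vf - 1/Vm = 1/1500 - 1/5447 = 0.00048308
phi = 0.0001041 / 0.00048308 = 0.2155

0.2155


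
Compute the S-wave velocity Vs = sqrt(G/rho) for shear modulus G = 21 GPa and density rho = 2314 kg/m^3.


Convert G to Pa: G = 21e9 Pa
Compute G/rho = 21e9 / 2314 = 9075194.4685
Vs = sqrt(9075194.4685) = 3012.51 m/s

3012.51


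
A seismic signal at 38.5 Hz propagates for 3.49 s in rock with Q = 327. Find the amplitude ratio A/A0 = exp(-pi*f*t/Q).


pi*f*t/Q = pi*38.5*3.49/327 = 1.290887
A/A0 = exp(-1.290887) = 0.275027

0.275027


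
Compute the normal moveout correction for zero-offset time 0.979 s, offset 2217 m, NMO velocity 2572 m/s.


x/Vnmo = 2217/2572 = 0.861975
(x/Vnmo)^2 = 0.743001
t0^2 = 0.958441
sqrt(0.958441 + 0.743001) = 1.304393
dt = 1.304393 - 0.979 = 0.325393

0.325393


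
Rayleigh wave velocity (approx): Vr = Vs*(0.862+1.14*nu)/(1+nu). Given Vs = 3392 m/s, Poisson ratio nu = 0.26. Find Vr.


Numerator factor = 0.862 + 1.14*0.26 = 1.1584
Denominator = 1 + 0.26 = 1.26
Vr = 3392 * 1.1584 / 1.26 = 3118.49 m/s

3118.49


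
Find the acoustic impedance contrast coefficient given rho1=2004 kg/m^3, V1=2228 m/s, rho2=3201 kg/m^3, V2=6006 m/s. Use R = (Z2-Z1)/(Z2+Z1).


Z1 = 2004 * 2228 = 4464912
Z2 = 3201 * 6006 = 19225206
R = (19225206 - 4464912) / (19225206 + 4464912) = 14760294 / 23690118 = 0.6231

0.6231


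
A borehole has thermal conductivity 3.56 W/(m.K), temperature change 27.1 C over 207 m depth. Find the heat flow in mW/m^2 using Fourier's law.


q = k * dT / dz * 1000
= 3.56 * 27.1 / 207 * 1000
= 0.466068 * 1000
= 466.0676 mW/m^2

466.0676


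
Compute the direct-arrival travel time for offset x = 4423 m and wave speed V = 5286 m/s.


t = x / V
= 4423 / 5286
= 0.8367 s

0.8367


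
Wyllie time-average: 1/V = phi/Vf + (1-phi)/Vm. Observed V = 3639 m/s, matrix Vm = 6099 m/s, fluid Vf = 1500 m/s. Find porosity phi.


1/V - 1/Vm = 1/3639 - 1/6099 = 0.00011084
1/Vf - 1/Vm = 1/1500 - 1/6099 = 0.00050271
phi = 0.00011084 / 0.00050271 = 0.2205

0.2205


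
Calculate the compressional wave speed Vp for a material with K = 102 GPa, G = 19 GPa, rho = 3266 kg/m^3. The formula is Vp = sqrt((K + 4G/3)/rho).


First compute the effective modulus:
K + 4G/3 = 102e9 + 4*19e9/3 = 127333333333.33 Pa
Then divide by density:
127333333333.33 / 3266 = 38987548.4793 Pa/(kg/m^3)
Take the square root:
Vp = sqrt(38987548.4793) = 6244.0 m/s

6244.0


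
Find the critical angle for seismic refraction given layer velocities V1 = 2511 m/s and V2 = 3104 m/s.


V1/V2 = 2511/3104 = 0.808956
theta_c = arcsin(0.808956) = 53.9941 degrees

53.9941


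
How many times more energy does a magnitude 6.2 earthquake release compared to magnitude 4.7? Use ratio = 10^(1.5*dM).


M2 - M1 = 6.2 - 4.7 = 1.5
1.5 * 1.5 = 2.25
ratio = 10^2.25 = 177.83

177.83


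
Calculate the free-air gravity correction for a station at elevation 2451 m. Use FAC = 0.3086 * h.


FAC = 0.3086 * h
= 0.3086 * 2451
= 756.3786 mGal

756.3786


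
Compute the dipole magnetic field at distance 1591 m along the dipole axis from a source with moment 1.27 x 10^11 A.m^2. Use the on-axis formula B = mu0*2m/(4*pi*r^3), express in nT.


m = 1.27 x 10^11 = 127000000000 A.m^2
2m = 254000000000 A.m^2
r^3 = 1591^3 = 4027268071
B = (4pi*10^-7) * 254000000000 / (4*pi * 4027268071) * 1e9
= 319185.813605 / 50608143143.56 * 1e9
= 6307.005 nT

6307.005


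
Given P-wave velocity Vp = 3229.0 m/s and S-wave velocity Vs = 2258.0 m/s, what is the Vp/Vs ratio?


Vp/Vs = 3229.0 / 2258.0
= 1.43

1.43


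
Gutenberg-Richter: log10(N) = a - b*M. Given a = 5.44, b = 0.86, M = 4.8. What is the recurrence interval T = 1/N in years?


log10(N) = 5.44 - 0.86*4.8 = 1.312
N = 10^1.312 = 20.511622
T = 1/N = 1/20.511622 = 0.0488 years

0.0488


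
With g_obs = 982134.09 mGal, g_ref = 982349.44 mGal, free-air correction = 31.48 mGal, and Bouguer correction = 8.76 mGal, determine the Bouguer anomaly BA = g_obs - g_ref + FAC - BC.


BA = g_obs - g_ref + FAC - BC
= 982134.09 - 982349.44 + 31.48 - 8.76
= -192.63 mGal

-192.63


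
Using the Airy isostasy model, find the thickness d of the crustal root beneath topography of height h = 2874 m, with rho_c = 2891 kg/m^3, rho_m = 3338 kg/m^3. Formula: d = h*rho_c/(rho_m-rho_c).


rho_m - rho_c = 3338 - 2891 = 447
d = 2874 * 2891 / 447
= 8308734 / 447
= 18587.77 m

18587.77


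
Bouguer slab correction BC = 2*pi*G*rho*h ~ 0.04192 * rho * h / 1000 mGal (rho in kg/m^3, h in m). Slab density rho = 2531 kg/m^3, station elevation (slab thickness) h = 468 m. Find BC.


BC = 0.04192 * rho * h / 1000
= 0.04192 * 2531 * 468 / 1000
= 49.6546 mGal

49.6546


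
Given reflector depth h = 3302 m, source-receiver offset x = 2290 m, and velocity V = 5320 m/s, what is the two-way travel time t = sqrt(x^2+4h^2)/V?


x^2 + 4h^2 = 2290^2 + 4*3302^2 = 5244100 + 43612816 = 48856916
sqrt(48856916) = 6989.7722
t = 6989.7722 / 5320 = 1.3139 s

1.3139


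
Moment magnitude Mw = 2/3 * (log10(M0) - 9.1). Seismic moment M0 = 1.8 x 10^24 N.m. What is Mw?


log10(M0) = log10(1.8 x 10^24) = 24.2553
Mw = 2/3 * (24.2553 - 9.1)
= 2/3 * 15.1553
= 10.1

10.1


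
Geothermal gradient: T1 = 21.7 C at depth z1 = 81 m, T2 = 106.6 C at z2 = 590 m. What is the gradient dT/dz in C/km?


dT = 106.6 - 21.7 = 84.9 C
dz = 590 - 81 = 509 m
gradient = dT/dz * 1000 = 84.9/509 * 1000 = 166.7976 C/km

166.7976


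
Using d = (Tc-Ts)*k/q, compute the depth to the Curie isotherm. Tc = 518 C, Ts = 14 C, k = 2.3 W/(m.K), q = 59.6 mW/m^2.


T_Curie - T_surf = 518 - 14 = 504 C
Convert q to W/m^2: 59.6 mW/m^2 = 0.0596 W/m^2
d = 504 * 2.3 / 0.0596 = 19449.66 m

19449.66


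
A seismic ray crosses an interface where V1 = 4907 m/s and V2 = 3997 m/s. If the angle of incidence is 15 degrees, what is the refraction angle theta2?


sin(theta1) = sin(15 deg) = 0.258819
sin(theta2) = V2/V1 * sin(theta1) = 3997/4907 * 0.258819 = 0.210821
theta2 = arcsin(0.210821) = 12.1705 degrees

12.1705


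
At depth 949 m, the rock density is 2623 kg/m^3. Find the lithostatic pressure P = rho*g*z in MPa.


P = rho * g * z / 1e6
= 2623 * 9.81 * 949 / 1e6
= 24419316.87 / 1e6
= 24.4193 MPa

24.4193


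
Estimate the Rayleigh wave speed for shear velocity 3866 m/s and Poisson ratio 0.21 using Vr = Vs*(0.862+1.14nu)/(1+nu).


Numerator factor = 0.862 + 1.14*0.21 = 1.1014
Denominator = 1 + 0.21 = 1.21
Vr = 3866 * 1.1014 / 1.21 = 3519.02 m/s

3519.02


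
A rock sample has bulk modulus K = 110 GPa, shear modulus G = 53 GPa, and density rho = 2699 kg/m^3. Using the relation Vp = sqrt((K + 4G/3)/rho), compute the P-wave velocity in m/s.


First compute the effective modulus:
K + 4G/3 = 110e9 + 4*53e9/3 = 180666666666.67 Pa
Then divide by density:
180666666666.67 / 2699 = 66938372.2366 Pa/(kg/m^3)
Take the square root:
Vp = sqrt(66938372.2366) = 8181.59 m/s

8181.59


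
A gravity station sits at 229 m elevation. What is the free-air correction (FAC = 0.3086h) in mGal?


FAC = 0.3086 * h
= 0.3086 * 229
= 70.6694 mGal

70.6694


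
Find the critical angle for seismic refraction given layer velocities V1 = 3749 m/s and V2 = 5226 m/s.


V1/V2 = 3749/5226 = 0.717375
theta_c = arcsin(0.717375) = 45.8382 degrees

45.8382


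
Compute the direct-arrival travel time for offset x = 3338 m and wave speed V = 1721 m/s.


t = x / V
= 3338 / 1721
= 1.9396 s

1.9396


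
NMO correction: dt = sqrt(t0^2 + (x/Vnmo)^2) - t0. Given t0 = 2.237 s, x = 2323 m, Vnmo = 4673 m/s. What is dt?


x/Vnmo = 2323/4673 = 0.497111
(x/Vnmo)^2 = 0.247119
t0^2 = 5.004169
sqrt(5.004169 + 0.247119) = 2.291569
dt = 2.291569 - 2.237 = 0.054569

0.054569


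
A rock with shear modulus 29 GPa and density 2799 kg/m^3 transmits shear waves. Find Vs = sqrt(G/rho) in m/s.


Convert G to Pa: G = 29e9 Pa
Compute G/rho = 29e9 / 2799 = 10360843.1583
Vs = sqrt(10360843.1583) = 3218.83 m/s

3218.83


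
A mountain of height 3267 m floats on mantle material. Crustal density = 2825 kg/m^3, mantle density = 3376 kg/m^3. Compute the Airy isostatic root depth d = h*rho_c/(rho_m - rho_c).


rho_m - rho_c = 3376 - 2825 = 551
d = 3267 * 2825 / 551
= 9229275 / 551
= 16750.05 m

16750.05


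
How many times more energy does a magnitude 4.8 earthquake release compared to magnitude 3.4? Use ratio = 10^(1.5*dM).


M2 - M1 = 4.8 - 3.4 = 1.4
1.5 * 1.4 = 2.1
ratio = 10^2.1 = 125.89

125.89


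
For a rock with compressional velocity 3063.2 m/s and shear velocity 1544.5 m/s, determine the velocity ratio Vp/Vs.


Vp/Vs = 3063.2 / 1544.5
= 1.9833

1.9833


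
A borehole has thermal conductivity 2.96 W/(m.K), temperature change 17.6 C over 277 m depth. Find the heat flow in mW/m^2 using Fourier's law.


q = k * dT / dz * 1000
= 2.96 * 17.6 / 277 * 1000
= 0.188072 * 1000
= 188.0722 mW/m^2

188.0722


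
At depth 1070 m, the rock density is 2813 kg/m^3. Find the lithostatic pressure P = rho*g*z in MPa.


P = rho * g * z / 1e6
= 2813 * 9.81 * 1070 / 1e6
= 29527217.1 / 1e6
= 29.5272 MPa

29.5272


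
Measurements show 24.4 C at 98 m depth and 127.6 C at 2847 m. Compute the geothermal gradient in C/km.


dT = 127.6 - 24.4 = 103.2 C
dz = 2847 - 98 = 2749 m
gradient = dT/dz * 1000 = 103.2/2749 * 1000 = 37.5409 C/km

37.5409


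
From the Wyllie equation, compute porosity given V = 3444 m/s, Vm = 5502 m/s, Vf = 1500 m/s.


1/V - 1/Vm = 1/3444 - 1/5502 = 0.00010861
1/Vf - 1/Vm = 1/1500 - 1/5502 = 0.00048491
phi = 0.00010861 / 0.00048491 = 0.224

0.224


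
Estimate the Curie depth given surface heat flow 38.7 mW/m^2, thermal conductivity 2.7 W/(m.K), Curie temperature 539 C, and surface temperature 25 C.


T_Curie - T_surf = 539 - 25 = 514 C
Convert q to W/m^2: 38.7 mW/m^2 = 0.0387 W/m^2
d = 514 * 2.7 / 0.0387 = 35860.47 m

35860.47


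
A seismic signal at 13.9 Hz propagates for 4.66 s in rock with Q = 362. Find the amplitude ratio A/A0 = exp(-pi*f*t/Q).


pi*f*t/Q = pi*13.9*4.66/362 = 0.562137
A/A0 = exp(-0.562137) = 0.56999

0.56999


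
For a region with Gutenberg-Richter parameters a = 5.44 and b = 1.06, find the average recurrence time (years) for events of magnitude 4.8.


log10(N) = 5.44 - 1.06*4.8 = 0.352
N = 10^0.352 = 2.249055
T = 1/N = 1/2.249055 = 0.4446 years

0.4446


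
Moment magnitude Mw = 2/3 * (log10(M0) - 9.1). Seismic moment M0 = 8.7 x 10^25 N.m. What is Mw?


log10(M0) = log10(8.7 x 10^25) = 25.9395
Mw = 2/3 * (25.9395 - 9.1)
= 2/3 * 16.8395
= 11.23

11.23


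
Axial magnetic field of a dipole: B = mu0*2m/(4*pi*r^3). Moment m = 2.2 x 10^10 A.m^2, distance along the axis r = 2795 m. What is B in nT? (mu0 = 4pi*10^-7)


m = 2.2 x 10^10 = 22000000000 A.m^2
2m = 44000000000 A.m^2
r^3 = 2795^3 = 21834609875
B = (4pi*10^-7) * 44000000000 / (4*pi * 21834609875) * 1e9
= 55292.030703 / 274381799909.2 * 1e9
= 201.5149 nT

201.5149


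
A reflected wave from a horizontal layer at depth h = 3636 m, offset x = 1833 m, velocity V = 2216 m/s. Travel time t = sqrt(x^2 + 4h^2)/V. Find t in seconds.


x^2 + 4h^2 = 1833^2 + 4*3636^2 = 3359889 + 52881984 = 56241873
sqrt(56241873) = 7499.4582
t = 7499.4582 / 2216 = 3.3842 s

3.3842


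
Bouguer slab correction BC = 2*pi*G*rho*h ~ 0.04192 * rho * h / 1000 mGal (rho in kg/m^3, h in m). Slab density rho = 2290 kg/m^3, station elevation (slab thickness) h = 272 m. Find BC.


BC = 0.04192 * rho * h / 1000
= 0.04192 * 2290 * 272 / 1000
= 26.1111 mGal

26.1111


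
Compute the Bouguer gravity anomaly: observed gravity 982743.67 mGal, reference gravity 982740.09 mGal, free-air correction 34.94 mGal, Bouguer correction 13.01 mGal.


BA = g_obs - g_ref + FAC - BC
= 982743.67 - 982740.09 + 34.94 - 13.01
= 25.51 mGal

25.51


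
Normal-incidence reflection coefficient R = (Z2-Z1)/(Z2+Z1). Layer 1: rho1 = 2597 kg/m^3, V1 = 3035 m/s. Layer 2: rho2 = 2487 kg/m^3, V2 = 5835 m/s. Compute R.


Z1 = 2597 * 3035 = 7881895
Z2 = 2487 * 5835 = 14511645
R = (14511645 - 7881895) / (14511645 + 7881895) = 6629750 / 22393540 = 0.2961

0.2961


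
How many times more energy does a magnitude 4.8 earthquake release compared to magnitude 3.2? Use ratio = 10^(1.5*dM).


M2 - M1 = 4.8 - 3.2 = 1.6
1.5 * 1.6 = 2.4
ratio = 10^2.4 = 251.19

251.19


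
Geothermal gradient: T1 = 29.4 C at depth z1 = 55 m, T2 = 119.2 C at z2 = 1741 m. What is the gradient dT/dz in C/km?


dT = 119.2 - 29.4 = 89.8 C
dz = 1741 - 55 = 1686 m
gradient = dT/dz * 1000 = 89.8/1686 * 1000 = 53.2622 C/km

53.2622


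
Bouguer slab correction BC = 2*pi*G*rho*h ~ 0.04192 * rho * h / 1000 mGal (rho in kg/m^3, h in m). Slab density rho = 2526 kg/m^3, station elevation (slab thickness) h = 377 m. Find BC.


BC = 0.04192 * rho * h / 1000
= 0.04192 * 2526 * 377 / 1000
= 39.9205 mGal

39.9205


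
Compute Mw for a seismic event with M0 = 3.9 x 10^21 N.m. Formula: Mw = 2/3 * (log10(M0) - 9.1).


log10(M0) = log10(3.9 x 10^21) = 21.5911
Mw = 2/3 * (21.5911 - 9.1)
= 2/3 * 12.4911
= 8.33

8.33


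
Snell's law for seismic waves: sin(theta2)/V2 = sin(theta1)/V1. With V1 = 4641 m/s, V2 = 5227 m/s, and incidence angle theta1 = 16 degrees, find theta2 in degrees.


sin(theta1) = sin(16 deg) = 0.275637
sin(theta2) = V2/V1 * sin(theta1) = 5227/4641 * 0.275637 = 0.310441
theta2 = arcsin(0.310441) = 18.0858 degrees

18.0858


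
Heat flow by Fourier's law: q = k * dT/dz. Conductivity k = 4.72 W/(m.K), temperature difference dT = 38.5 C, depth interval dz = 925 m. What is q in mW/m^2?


q = k * dT / dz * 1000
= 4.72 * 38.5 / 925 * 1000
= 0.196454 * 1000
= 196.4541 mW/m^2

196.4541


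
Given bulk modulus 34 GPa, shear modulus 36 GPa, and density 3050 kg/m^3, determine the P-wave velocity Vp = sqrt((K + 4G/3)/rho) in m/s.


First compute the effective modulus:
K + 4G/3 = 34e9 + 4*36e9/3 = 82000000000.0 Pa
Then divide by density:
82000000000.0 / 3050 = 26885245.9016 Pa/(kg/m^3)
Take the square root:
Vp = sqrt(26885245.9016) = 5185.1 m/s

5185.1


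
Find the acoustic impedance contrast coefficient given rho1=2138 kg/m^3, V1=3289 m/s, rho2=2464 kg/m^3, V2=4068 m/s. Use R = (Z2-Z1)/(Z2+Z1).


Z1 = 2138 * 3289 = 7031882
Z2 = 2464 * 4068 = 10023552
R = (10023552 - 7031882) / (10023552 + 7031882) = 2991670 / 17055434 = 0.1754

0.1754


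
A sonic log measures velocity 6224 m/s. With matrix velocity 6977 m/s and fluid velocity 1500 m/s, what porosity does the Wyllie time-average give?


1/V - 1/Vm = 1/6224 - 1/6977 = 1.734e-05
1/Vf - 1/Vm = 1/1500 - 1/6977 = 0.00052334
phi = 1.734e-05 / 0.00052334 = 0.0331

0.0331


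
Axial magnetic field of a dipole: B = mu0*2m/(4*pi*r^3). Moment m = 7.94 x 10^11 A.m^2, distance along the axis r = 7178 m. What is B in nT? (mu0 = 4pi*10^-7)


m = 7.94 x 10^11 = 794000000000 A.m^2
2m = 1588000000000 A.m^2
r^3 = 7178^3 = 369837003752
B = (4pi*10^-7) * 1588000000000 / (4*pi * 369837003752) * 1e9
= 1995539.65356 / 4647508856051.78 * 1e9
= 429.3783 nT

429.3783


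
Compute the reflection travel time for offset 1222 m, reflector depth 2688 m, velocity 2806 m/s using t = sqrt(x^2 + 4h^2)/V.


x^2 + 4h^2 = 1222^2 + 4*2688^2 = 1493284 + 28901376 = 30394660
sqrt(30394660) = 5513.1352
t = 5513.1352 / 2806 = 1.9648 s

1.9648


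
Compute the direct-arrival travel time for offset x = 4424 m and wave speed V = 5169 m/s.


t = x / V
= 4424 / 5169
= 0.8559 s

0.8559


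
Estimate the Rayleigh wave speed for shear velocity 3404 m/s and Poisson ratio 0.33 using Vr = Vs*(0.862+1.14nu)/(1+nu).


Numerator factor = 0.862 + 1.14*0.33 = 1.2382
Denominator = 1 + 0.33 = 1.33
Vr = 3404 * 1.2382 / 1.33 = 3169.05 m/s

3169.05


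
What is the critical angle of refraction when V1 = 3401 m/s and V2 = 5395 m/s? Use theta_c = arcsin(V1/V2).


V1/V2 = 3401/5395 = 0.630399
theta_c = arcsin(0.630399) = 39.0795 degrees

39.0795


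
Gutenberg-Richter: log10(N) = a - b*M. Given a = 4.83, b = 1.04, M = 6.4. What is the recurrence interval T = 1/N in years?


log10(N) = 4.83 - 1.04*6.4 = -1.826
N = 10^-1.826 = 0.014928
T = 1/N = 1/0.014928 = 66.9885 years

66.9885


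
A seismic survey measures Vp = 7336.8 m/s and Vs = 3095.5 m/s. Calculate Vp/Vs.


Vp/Vs = 7336.8 / 3095.5
= 2.3702

2.3702


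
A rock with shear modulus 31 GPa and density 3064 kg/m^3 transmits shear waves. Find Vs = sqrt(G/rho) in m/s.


Convert G to Pa: G = 31e9 Pa
Compute G/rho = 31e9 / 3064 = 10117493.4726
Vs = sqrt(10117493.4726) = 3180.8 m/s

3180.8


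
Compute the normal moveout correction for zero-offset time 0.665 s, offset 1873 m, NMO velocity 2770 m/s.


x/Vnmo = 1873/2770 = 0.676173
(x/Vnmo)^2 = 0.45721
t0^2 = 0.442225
sqrt(0.442225 + 0.45721) = 0.948386
dt = 0.948386 - 0.665 = 0.283386

0.283386


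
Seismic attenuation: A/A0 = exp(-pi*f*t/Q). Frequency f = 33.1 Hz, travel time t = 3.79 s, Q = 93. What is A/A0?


pi*f*t/Q = pi*33.1*3.79/93 = 4.237738
A/A0 = exp(-4.237738) = 0.01444

0.01444


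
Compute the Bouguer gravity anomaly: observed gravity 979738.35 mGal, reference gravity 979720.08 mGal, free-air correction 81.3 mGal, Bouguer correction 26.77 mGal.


BA = g_obs - g_ref + FAC - BC
= 979738.35 - 979720.08 + 81.3 - 26.77
= 72.8 mGal

72.8


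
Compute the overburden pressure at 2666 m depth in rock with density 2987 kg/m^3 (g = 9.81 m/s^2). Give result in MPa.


P = rho * g * z / 1e6
= 2987 * 9.81 * 2666 / 1e6
= 78120385.02 / 1e6
= 78.1204 MPa

78.1204


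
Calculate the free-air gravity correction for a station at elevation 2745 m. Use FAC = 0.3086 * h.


FAC = 0.3086 * h
= 0.3086 * 2745
= 847.107 mGal

847.107


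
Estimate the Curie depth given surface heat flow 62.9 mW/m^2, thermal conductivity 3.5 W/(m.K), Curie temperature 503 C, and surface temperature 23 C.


T_Curie - T_surf = 503 - 23 = 480 C
Convert q to W/m^2: 62.9 mW/m^2 = 0.0629 W/m^2
d = 480 * 3.5 / 0.0629 = 26709.06 m

26709.06


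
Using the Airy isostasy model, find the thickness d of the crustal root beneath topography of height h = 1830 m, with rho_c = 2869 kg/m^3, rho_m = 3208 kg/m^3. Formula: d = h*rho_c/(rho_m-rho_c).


rho_m - rho_c = 3208 - 2869 = 339
d = 1830 * 2869 / 339
= 5250270 / 339
= 15487.52 m

15487.52


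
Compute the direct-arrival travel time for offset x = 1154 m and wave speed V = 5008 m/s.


t = x / V
= 1154 / 5008
= 0.2304 s

0.2304


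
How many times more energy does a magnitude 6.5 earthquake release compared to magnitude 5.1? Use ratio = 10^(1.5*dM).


M2 - M1 = 6.5 - 5.1 = 1.4
1.5 * 1.4 = 2.1
ratio = 10^2.1 = 125.89

125.89


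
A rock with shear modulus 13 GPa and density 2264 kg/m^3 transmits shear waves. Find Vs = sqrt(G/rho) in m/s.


Convert G to Pa: G = 13e9 Pa
Compute G/rho = 13e9 / 2264 = 5742049.47
Vs = sqrt(5742049.47) = 2396.26 m/s

2396.26


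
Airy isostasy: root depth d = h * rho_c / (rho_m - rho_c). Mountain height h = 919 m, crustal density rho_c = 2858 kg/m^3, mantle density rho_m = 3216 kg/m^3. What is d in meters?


rho_m - rho_c = 3216 - 2858 = 358
d = 919 * 2858 / 358
= 2626502 / 358
= 7336.6 m

7336.6


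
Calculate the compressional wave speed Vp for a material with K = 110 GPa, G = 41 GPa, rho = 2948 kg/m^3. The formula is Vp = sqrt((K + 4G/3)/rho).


First compute the effective modulus:
K + 4G/3 = 110e9 + 4*41e9/3 = 164666666666.67 Pa
Then divide by density:
164666666666.67 / 2948 = 55857078.2451 Pa/(kg/m^3)
Take the square root:
Vp = sqrt(55857078.2451) = 7473.76 m/s

7473.76


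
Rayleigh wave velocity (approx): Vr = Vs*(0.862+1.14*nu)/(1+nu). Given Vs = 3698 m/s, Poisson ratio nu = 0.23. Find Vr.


Numerator factor = 0.862 + 1.14*0.23 = 1.1242
Denominator = 1 + 0.23 = 1.23
Vr = 3698 * 1.1242 / 1.23 = 3379.91 m/s

3379.91


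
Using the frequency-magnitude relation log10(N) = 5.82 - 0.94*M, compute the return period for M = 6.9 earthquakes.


log10(N) = 5.82 - 0.94*6.9 = -0.666
N = 10^-0.666 = 0.215774
T = 1/N = 1/0.215774 = 4.6345 years

4.6345
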